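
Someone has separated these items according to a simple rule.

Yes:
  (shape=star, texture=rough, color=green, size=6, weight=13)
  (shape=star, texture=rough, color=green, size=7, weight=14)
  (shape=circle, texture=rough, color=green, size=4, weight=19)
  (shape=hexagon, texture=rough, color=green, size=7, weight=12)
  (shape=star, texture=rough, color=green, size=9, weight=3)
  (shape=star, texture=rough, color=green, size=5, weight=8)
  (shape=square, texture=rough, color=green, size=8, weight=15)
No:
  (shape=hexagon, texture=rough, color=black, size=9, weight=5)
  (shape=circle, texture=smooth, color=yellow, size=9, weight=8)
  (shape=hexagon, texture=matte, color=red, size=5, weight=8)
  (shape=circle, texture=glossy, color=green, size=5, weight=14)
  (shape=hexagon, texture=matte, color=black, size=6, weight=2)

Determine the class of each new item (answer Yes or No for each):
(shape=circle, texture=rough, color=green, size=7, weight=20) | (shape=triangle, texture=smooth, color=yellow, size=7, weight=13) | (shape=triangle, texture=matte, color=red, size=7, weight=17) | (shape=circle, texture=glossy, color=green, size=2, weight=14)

Yes, No, No, No

Rule: color is green AND texture is rough. This holds for each 'Yes' example and fails for each 'No' one.
(shape=circle, texture=rough, color=green, size=7, weight=20): Yes (color is green, texture is rough). (shape=triangle, texture=smooth, color=yellow, size=7, weight=13): No (color is yellow, texture is smooth). (shape=triangle, texture=matte, color=red, size=7, weight=17): No (color is red, texture is matte). (shape=circle, texture=glossy, color=green, size=2, weight=14): No (color is green, texture is glossy).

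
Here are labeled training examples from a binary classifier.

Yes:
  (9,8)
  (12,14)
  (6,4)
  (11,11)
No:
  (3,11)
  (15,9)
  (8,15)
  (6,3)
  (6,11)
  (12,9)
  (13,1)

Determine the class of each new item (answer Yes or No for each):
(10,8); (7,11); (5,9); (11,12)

Yes, No, No, Yes

One predicate separates the groups cleanly: |first − second| ≤ 2.
(10,8): Yes (|10−8| = 2).
(7,11): No (|7−11| = 4).
(5,9): No (|5−9| = 4).
(11,12): Yes (|11−12| = 1).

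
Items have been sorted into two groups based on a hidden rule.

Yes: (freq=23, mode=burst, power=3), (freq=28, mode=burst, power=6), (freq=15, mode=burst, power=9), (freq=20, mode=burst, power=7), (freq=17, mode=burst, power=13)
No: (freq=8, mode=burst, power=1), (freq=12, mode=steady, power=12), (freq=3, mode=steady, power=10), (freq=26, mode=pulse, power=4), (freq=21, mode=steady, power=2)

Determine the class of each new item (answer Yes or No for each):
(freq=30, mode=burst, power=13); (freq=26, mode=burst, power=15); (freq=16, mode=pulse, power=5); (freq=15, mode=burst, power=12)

The distinguishing property — mode is burst AND freq ≥ 12 — holds for all the 'Yes' cases and none of the 'No' cases.
(freq=30, mode=burst, power=13): mode is burst, freq = 30, meets the rule → Yes.
(freq=26, mode=burst, power=15): mode is burst, freq = 26, meets the rule → Yes.
(freq=16, mode=pulse, power=5): mode is pulse, freq = 16, fails this test → No.
(freq=15, mode=burst, power=12): mode is burst, freq = 15, meets the rule → Yes.

Yes, Yes, No, Yes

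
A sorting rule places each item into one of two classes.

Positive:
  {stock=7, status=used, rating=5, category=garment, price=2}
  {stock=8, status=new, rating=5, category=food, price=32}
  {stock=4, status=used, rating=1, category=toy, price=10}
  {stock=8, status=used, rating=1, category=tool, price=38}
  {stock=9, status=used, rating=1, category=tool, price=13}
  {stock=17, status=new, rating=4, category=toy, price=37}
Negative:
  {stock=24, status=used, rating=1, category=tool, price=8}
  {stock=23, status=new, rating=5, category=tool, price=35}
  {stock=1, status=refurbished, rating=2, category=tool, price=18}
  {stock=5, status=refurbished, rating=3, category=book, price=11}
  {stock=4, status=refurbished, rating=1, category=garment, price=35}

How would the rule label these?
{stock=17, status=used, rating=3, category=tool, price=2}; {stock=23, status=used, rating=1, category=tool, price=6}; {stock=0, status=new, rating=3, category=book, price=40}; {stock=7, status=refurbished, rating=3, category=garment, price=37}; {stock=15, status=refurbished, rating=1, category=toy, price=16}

Positive, Negative, Positive, Negative, Negative

Every 'Positive' example satisfies: status is not refurbished AND stock ≤ 17. None of the 'Negative' examples do.
{stock=17, status=used, rating=3, category=tool, price=2}: status is used, stock = 17 — has this property, so Positive. {stock=23, status=used, rating=1, category=tool, price=6}: status is used, stock = 23 — does not pass, so Negative. {stock=0, status=new, rating=3, category=book, price=40}: status is new, stock = 0 — has this property, so Positive. {stock=7, status=refurbished, rating=3, category=garment, price=37}: status is refurbished, stock = 7 — does not pass, so Negative. {stock=15, status=refurbished, rating=1, category=toy, price=16}: status is refurbished, stock = 15 — does not pass, so Negative.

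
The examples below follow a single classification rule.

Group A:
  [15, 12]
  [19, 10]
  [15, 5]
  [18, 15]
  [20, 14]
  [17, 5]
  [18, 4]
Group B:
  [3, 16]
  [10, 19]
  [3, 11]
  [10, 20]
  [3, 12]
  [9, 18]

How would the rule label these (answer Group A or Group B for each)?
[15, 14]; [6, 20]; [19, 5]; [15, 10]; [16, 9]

A rule that fits every label: first > second — true of each 'Group A' example, false of each 'Group B' one.
Group A: [15, 14], since 15 > 14. Group B: [6, 20], since 6 < 20. Group A: [19, 5], since 19 > 5. Group A: [15, 10], since 15 > 10. Group A: [16, 9], since 16 > 9.

Group A, Group B, Group A, Group A, Group A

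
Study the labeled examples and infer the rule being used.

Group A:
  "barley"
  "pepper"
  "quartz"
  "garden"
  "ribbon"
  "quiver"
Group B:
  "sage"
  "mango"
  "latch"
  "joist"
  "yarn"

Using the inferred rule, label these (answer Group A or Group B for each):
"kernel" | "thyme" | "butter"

'Group A' ⟺ length 6.
"kernel": length 6, has this property → Group A.
"thyme": length 5, doesn't match → Group B.
"butter": length 6, has this property → Group A.

Group A, Group B, Group A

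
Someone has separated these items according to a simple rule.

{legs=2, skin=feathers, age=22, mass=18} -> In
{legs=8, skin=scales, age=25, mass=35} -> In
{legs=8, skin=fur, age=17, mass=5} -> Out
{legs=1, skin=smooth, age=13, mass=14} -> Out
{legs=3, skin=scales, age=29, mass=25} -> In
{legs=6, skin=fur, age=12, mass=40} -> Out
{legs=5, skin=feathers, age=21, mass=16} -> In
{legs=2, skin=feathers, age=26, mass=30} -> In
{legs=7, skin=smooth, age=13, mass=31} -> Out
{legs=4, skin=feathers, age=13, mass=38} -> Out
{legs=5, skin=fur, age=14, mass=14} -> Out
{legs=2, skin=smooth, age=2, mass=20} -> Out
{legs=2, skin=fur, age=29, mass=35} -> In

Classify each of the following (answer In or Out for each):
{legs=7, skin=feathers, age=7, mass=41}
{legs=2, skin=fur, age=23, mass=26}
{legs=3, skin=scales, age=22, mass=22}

Out, In, In

A rule that fits every label: age ≥ 21 — true of each 'In' example, false of each 'Out' one.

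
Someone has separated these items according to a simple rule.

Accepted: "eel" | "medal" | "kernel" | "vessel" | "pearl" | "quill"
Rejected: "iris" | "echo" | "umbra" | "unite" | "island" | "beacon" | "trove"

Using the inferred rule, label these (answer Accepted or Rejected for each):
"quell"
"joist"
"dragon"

One predicate separates the groups cleanly: ends with 'l'.
"quell": ends with 'l', fits → Accepted.
"joist": ends with 't', fails the rule → Rejected.
"dragon": ends with 'n', fails the rule → Rejected.

Accepted, Rejected, Rejected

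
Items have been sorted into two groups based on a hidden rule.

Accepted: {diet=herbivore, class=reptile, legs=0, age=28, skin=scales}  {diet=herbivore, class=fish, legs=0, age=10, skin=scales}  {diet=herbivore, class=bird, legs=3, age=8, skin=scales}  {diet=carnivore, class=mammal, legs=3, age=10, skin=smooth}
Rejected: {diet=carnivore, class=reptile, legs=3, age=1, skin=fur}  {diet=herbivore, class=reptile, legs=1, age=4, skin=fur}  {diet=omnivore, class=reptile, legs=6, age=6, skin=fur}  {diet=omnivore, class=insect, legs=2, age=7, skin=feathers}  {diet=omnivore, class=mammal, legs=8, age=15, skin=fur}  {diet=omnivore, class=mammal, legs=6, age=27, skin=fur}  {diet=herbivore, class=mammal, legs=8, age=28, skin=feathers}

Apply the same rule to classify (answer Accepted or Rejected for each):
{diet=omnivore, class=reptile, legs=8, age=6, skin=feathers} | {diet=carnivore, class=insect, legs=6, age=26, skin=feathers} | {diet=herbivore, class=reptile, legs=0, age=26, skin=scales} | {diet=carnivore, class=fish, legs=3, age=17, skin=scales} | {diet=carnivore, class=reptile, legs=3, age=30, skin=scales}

Rejected, Rejected, Accepted, Accepted, Accepted

One predicate separates the groups cleanly: skin is scales OR skin is smooth.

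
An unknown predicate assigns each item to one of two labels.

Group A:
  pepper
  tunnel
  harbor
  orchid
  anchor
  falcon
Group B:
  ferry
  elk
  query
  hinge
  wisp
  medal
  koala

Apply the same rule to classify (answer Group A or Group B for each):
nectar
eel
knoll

Group A, Group B, Group B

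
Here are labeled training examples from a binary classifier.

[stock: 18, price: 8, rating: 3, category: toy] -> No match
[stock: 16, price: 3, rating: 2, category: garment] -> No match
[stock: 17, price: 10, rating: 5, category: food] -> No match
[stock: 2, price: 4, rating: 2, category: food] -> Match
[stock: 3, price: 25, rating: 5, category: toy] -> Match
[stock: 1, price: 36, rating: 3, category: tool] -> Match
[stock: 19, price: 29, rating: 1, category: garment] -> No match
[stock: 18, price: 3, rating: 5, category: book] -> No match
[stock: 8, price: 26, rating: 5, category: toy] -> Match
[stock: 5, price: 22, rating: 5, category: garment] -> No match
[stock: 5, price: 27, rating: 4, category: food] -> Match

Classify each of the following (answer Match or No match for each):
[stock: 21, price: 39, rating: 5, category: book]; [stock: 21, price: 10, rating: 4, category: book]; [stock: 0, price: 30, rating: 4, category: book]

No match, No match, Match

The distinguishing property — stock ≤ 8 AND price ≠ 22 — holds for all the 'Match' cases and none of the 'No match' cases.
No match: [stock: 21, price: 39, rating: 5, category: book], since stock = 21, price = 39. No match: [stock: 21, price: 10, rating: 4, category: book], since stock = 21, price = 10. Match: [stock: 0, price: 30, rating: 4, category: book], since stock = 0, price = 30.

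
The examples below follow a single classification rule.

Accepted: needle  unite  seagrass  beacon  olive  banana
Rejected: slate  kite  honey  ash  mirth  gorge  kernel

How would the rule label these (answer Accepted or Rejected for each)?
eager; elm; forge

Accepted, Rejected, Rejected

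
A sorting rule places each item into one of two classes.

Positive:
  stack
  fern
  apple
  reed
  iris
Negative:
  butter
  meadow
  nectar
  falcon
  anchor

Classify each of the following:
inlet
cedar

The rule appears to be: length ≤ 5.
inlet: length 5, qualifies → Positive. cedar: length 5, qualifies → Positive.

Positive, Positive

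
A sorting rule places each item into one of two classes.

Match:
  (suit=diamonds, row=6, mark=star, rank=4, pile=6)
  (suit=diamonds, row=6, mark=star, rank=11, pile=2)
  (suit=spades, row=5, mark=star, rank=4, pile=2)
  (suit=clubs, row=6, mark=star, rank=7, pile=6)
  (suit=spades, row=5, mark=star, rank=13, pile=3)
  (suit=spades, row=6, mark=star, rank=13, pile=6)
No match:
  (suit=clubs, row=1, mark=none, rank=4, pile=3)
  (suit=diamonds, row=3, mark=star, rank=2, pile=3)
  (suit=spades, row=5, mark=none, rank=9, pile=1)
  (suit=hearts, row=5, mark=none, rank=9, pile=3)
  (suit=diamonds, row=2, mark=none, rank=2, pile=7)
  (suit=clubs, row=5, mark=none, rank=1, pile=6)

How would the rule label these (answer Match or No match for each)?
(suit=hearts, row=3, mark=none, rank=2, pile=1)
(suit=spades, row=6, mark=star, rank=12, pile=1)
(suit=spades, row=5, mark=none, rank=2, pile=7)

No match, Match, No match

The rule appears to be: mark is star AND row ≥ 5.
No match: (suit=hearts, row=3, mark=none, rank=2, pile=1), since mark is none, row = 3. Match: (suit=spades, row=6, mark=star, rank=12, pile=1), since mark is star, row = 6. No match: (suit=spades, row=5, mark=none, rank=2, pile=7), since mark is none, row = 5.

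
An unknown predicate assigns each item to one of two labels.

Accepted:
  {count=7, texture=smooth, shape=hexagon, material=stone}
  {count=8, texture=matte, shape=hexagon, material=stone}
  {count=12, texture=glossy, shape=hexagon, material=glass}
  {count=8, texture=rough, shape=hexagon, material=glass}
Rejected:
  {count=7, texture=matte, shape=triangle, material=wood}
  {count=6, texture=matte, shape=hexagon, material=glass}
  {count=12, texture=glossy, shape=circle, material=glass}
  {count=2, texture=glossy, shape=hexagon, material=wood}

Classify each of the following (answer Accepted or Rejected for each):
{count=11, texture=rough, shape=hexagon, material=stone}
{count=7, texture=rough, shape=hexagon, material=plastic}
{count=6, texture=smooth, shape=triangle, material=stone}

Accepted, Accepted, Rejected

The common property of the 'Accepted' items is: shape is hexagon AND count ≥ 7. No 'Rejected' item has it.
Accepted: {count=11, texture=rough, shape=hexagon, material=stone}, since shape is hexagon, count = 11.
Accepted: {count=7, texture=rough, shape=hexagon, material=plastic}, since shape is hexagon, count = 7.
Rejected: {count=6, texture=smooth, shape=triangle, material=stone}, since shape is triangle, count = 6.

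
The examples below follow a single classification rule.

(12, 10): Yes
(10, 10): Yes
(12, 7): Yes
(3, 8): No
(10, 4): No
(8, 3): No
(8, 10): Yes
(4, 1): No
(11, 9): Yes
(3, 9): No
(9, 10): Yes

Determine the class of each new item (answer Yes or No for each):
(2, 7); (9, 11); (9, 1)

The simplest hypothesis consistent with all the labels is: sum ≥ 18.

No, Yes, No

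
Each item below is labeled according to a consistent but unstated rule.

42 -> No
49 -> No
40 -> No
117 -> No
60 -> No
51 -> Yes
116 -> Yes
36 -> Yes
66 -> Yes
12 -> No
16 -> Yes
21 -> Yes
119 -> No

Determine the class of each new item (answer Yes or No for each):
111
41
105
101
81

The distinguishing property — ≡ 1 (mod 5) — holds for all the 'Yes' cases and none of the 'No' cases.
111: 111 mod 5 = 1, meets the rule → Yes.
41: 41 mod 5 = 1, meets the rule → Yes.
105: 105 mod 5 = 0, lacks this property → No.
101: 101 mod 5 = 1, meets the rule → Yes.
81: 81 mod 5 = 1, meets the rule → Yes.

Yes, Yes, No, Yes, Yes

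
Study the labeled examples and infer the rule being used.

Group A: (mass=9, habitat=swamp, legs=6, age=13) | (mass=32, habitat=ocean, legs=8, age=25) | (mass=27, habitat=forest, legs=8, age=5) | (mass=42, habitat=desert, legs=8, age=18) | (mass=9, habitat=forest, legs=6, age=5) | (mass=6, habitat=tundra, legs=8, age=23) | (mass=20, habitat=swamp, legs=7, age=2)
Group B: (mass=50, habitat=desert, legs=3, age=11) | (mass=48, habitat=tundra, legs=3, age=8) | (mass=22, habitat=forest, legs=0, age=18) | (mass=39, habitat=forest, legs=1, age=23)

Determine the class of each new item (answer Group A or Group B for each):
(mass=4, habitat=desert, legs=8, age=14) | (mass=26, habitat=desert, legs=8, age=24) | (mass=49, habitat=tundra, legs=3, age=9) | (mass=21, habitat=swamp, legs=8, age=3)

Every 'Group A' example satisfies: legs ≥ 6. None of the 'Group B' examples do.

Group A, Group A, Group B, Group A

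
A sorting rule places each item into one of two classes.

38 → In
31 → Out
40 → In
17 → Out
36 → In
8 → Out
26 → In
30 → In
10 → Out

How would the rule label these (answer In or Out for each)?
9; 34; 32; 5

Out, In, In, Out

A rule that fits every label: even AND at least 17 — true of each 'In' example, false of each 'Out' one.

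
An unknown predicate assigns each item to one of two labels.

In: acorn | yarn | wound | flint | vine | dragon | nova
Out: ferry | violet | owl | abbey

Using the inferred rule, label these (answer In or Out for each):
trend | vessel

In, Out

The distinguishing property — contains 'n' — holds for all the 'In' cases and none of the 'Out' cases.
In: trend, since has 'n'.
Out: vessel, since no 'n'.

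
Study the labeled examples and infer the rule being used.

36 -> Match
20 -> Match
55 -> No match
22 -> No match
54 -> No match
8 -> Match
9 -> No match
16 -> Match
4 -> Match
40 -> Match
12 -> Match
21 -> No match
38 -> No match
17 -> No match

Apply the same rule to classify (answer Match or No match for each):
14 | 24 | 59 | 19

No match, Match, No match, No match

One predicate separates the groups cleanly: multiple of 4.
14 → 14 = 4·3 + 2 → No match. 24 → 24 = 4·6 → Match. 59 → 59 = 4·14 + 3 → No match. 19 → 19 = 4·4 + 3 → No match.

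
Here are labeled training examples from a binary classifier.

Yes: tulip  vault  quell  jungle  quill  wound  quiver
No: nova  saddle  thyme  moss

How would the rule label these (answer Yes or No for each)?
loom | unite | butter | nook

Checking candidate rules against both groups, what survives is: contains 'u'.
loom → no 'u' → No. unite → has 'u' → Yes. butter → has 'u' → Yes. nook → no 'u' → No.

No, Yes, Yes, No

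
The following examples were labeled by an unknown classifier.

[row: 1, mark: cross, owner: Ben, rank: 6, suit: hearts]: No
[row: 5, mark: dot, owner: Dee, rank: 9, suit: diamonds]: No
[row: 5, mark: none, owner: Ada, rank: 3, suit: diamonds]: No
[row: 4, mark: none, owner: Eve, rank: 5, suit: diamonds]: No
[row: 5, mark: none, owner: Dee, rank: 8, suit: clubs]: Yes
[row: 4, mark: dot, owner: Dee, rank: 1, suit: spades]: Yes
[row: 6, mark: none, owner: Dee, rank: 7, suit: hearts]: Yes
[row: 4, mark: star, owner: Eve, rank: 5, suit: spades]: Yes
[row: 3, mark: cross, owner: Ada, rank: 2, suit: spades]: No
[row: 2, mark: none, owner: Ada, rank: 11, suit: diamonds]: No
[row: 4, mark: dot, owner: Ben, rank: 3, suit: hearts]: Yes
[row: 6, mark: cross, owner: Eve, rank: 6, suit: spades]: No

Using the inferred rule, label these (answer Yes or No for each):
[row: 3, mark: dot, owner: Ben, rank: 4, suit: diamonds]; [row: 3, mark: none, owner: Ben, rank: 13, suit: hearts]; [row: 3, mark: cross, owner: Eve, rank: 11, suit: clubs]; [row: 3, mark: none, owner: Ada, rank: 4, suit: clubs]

No, Yes, No, Yes

The pattern is that an item is 'Yes' exactly when: mark is not cross AND suit is not diamonds.
[row: 3, mark: dot, owner: Ben, rank: 4, suit: diamonds]: mark is dot, suit is diamonds — doesn't match, so No. [row: 3, mark: none, owner: Ben, rank: 13, suit: hearts]: mark is none, suit is hearts — qualifies, so Yes. [row: 3, mark: cross, owner: Eve, rank: 11, suit: clubs]: mark is cross, suit is clubs — doesn't match, so No. [row: 3, mark: none, owner: Ada, rank: 4, suit: clubs]: mark is none, suit is clubs — qualifies, so Yes.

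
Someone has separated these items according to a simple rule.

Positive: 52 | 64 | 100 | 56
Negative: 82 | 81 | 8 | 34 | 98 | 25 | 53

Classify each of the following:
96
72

Positive, Positive

The simplest hypothesis consistent with all the labels is: multiple of 4 AND at least 25.
Positive: 96, since 96 = 4·24, 96 ≥ 25.
Positive: 72, since 72 = 4·18, 72 ≥ 25.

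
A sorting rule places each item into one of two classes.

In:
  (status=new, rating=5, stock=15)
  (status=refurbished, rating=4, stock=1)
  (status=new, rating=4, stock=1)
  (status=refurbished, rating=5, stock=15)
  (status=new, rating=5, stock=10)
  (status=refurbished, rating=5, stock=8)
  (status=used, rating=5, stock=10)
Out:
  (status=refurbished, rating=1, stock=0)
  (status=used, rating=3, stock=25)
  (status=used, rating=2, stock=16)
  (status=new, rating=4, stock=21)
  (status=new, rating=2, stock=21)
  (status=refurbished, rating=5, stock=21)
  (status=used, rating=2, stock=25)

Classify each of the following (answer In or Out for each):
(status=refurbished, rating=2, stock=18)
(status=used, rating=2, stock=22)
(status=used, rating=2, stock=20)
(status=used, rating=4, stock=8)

'In' ⟺ stock ≥ 1 AND stock ≤ 15.
(status=refurbished, rating=2, stock=18): stock = 18, does not satisfy this → Out. (status=used, rating=2, stock=22): stock = 22, does not satisfy this → Out. (status=used, rating=2, stock=20): stock = 20, does not satisfy this → Out. (status=used, rating=4, stock=8): stock = 8, satisfies this → In.

Out, Out, Out, In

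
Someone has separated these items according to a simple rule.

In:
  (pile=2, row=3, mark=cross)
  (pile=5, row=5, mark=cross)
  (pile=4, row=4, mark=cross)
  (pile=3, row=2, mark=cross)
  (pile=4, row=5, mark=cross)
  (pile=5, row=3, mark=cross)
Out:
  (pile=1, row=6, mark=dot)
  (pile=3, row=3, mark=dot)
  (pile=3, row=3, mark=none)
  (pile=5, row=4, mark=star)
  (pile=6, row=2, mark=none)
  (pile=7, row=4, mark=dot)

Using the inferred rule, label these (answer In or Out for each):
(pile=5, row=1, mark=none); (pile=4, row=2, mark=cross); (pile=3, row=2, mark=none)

Out, In, Out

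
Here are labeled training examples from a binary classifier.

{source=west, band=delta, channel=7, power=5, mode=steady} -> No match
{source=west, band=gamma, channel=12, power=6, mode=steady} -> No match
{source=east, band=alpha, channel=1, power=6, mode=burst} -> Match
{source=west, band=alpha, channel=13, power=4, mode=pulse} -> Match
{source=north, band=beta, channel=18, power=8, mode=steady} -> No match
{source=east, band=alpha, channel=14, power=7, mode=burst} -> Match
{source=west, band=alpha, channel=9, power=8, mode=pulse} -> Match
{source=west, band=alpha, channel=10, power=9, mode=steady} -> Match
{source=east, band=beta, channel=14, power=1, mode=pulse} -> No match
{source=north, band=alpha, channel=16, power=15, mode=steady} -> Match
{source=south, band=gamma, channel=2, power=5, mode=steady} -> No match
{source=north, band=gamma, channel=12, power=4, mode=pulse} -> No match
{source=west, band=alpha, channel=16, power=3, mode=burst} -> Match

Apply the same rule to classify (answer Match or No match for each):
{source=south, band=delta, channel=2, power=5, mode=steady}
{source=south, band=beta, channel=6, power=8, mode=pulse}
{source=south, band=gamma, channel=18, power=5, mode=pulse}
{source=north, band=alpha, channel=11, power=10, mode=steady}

The distinguishing property — band is alpha — holds for all the 'Match' cases and none of the 'No match' cases.
No match: {source=south, band=delta, channel=2, power=5, mode=steady}, since band is delta.
No match: {source=south, band=beta, channel=6, power=8, mode=pulse}, since band is beta.
No match: {source=south, band=gamma, channel=18, power=5, mode=pulse}, since band is gamma.
Match: {source=north, band=alpha, channel=11, power=10, mode=steady}, since band is alpha.

No match, No match, No match, Match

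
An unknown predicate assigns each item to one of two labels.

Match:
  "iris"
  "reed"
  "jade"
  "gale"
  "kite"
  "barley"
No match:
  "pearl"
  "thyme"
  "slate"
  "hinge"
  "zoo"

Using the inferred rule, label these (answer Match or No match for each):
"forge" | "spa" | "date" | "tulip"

No match, No match, Match, No match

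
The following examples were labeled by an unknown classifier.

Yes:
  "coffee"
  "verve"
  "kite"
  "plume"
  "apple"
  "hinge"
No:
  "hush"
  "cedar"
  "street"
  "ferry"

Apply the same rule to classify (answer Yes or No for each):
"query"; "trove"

No, Yes

The rule appears to be: ends with 'e'.
No: "query", since ends with 'y'. Yes: "trove", since ends with 'e'.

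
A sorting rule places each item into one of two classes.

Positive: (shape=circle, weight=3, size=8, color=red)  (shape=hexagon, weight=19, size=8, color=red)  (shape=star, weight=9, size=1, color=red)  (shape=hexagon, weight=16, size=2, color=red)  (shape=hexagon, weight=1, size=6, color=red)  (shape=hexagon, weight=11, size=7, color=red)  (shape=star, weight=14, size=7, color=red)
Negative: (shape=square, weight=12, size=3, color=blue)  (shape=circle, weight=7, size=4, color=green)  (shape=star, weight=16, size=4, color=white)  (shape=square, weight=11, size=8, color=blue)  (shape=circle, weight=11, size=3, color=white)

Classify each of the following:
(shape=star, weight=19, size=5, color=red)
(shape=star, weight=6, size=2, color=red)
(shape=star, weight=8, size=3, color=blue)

Positive, Positive, Negative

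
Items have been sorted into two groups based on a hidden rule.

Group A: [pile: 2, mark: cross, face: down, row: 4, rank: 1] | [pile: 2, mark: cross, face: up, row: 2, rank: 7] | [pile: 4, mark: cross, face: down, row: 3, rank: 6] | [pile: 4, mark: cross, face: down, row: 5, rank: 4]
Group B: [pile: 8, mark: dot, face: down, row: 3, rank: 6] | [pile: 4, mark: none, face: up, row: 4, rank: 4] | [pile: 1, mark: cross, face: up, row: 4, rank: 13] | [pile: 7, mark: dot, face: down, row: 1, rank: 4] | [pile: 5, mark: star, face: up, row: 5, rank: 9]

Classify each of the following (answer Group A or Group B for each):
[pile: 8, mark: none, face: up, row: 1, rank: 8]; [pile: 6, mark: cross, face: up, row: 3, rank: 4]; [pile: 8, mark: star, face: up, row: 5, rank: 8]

The distinguishing property — mark is cross AND pile ≥ 2 — holds for all the 'Group A' cases and none of the 'Group B' cases.
[pile: 8, mark: none, face: up, row: 1, rank: 8] → mark is none, pile = 8 → Group B.
[pile: 6, mark: cross, face: up, row: 3, rank: 4] → mark is cross, pile = 6 → Group A.
[pile: 8, mark: star, face: up, row: 5, rank: 8] → mark is star, pile = 8 → Group B.

Group B, Group A, Group B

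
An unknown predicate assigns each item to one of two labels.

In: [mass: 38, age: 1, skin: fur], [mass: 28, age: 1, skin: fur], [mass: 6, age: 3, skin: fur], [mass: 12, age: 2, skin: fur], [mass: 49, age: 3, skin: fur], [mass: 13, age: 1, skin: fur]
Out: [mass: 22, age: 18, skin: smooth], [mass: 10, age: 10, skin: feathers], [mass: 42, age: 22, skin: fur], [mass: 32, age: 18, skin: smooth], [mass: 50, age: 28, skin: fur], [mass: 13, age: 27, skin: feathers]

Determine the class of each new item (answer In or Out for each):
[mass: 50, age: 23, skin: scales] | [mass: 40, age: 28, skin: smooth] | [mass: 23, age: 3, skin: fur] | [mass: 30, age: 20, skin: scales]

Every 'In' example satisfies: age ≤ 3. None of the 'Out' examples do.
[mass: 50, age: 23, skin: scales]: Out (age = 23).
[mass: 40, age: 28, skin: smooth]: Out (age = 28).
[mass: 23, age: 3, skin: fur]: In (age = 3).
[mass: 30, age: 20, skin: scales]: Out (age = 20).

Out, Out, In, Out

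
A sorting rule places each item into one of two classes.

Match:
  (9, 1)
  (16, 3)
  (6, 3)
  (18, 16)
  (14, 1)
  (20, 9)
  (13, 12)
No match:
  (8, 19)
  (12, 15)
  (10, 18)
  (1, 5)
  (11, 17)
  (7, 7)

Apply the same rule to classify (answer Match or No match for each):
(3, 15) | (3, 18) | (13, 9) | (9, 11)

No match, No match, Match, No match

Rule: first > second. This holds for each 'Match' example and fails for each 'No match' one.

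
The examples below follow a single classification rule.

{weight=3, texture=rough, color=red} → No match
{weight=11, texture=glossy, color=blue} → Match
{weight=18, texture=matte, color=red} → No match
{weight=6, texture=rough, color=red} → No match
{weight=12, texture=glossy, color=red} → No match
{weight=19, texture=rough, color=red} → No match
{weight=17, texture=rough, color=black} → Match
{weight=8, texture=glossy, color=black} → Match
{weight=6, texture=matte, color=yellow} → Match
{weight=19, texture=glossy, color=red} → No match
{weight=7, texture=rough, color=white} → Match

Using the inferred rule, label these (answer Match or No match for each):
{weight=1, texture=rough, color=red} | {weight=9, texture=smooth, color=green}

No match, Match

The rule appears to be: color is not red.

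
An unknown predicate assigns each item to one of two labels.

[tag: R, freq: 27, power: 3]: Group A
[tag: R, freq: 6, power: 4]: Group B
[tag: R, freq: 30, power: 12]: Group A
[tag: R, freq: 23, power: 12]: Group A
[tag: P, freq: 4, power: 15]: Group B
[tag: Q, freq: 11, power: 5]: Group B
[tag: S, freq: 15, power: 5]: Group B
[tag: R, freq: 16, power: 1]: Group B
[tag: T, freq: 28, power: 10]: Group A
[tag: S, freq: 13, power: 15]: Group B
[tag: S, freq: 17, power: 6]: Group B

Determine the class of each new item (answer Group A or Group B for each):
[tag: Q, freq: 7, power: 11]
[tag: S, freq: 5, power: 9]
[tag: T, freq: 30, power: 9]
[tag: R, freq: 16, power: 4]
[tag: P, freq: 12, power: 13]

Group B, Group B, Group A, Group B, Group B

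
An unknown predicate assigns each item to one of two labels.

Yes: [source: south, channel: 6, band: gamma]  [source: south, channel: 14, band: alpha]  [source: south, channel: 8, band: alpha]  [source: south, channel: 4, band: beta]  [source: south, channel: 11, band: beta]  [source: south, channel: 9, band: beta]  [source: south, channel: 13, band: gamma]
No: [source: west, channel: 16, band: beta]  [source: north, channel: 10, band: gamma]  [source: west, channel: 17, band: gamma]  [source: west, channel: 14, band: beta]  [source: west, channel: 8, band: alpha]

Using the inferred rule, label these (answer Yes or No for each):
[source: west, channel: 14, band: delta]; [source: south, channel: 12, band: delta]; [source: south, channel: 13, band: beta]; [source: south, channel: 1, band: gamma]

The simplest hypothesis consistent with all the labels is: source is south.
[source: west, channel: 14, band: delta]: source is west, does not pass → No.
[source: south, channel: 12, band: delta]: source is south, matches → Yes.
[source: south, channel: 13, band: beta]: source is south, matches → Yes.
[source: south, channel: 1, band: gamma]: source is south, matches → Yes.

No, Yes, Yes, Yes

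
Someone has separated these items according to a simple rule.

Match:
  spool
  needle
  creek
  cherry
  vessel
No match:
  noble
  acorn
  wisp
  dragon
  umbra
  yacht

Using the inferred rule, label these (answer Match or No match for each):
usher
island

The pattern is that an item is 'Match' exactly when: has a double letter.

No match, No match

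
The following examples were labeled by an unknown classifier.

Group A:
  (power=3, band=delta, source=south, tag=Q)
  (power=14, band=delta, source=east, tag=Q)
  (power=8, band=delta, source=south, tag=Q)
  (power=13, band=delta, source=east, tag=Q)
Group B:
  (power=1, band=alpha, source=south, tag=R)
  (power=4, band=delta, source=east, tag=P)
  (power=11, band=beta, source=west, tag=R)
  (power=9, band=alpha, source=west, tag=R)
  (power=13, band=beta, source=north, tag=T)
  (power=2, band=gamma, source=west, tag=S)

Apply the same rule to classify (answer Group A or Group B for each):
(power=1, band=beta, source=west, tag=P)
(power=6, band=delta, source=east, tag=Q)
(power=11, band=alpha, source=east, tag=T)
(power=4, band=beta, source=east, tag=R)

Group B, Group A, Group B, Group B

Every 'Group A' example satisfies: tag is Q. None of the 'Group B' examples do.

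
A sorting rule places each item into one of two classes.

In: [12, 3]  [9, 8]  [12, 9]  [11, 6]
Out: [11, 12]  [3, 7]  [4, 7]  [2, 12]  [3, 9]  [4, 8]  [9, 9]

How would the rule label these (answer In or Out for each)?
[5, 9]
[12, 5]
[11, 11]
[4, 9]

Out, In, Out, Out

'In' ⟺ first > second.
[5, 9]: 5 < 9 — does not satisfy this, so Out. [12, 5]: 12 > 5 — matches, so In. [11, 11]: 11 = 11 — does not satisfy this, so Out. [4, 9]: 4 < 9 — does not satisfy this, so Out.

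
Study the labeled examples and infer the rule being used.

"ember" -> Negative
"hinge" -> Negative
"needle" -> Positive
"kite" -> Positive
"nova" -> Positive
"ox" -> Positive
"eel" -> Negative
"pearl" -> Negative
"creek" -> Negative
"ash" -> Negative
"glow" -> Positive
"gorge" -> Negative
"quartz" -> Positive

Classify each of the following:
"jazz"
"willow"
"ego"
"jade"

Rule: even length. This holds for each 'Positive' example and fails for each 'Negative' one.

Positive, Positive, Negative, Positive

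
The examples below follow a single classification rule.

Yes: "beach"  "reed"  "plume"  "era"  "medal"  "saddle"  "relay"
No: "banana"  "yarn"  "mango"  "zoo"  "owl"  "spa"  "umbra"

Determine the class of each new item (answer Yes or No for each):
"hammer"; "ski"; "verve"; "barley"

All 'Yes' examples share one property — contains 'e' — and every 'No' example lacks it.
"hammer": has 'e' — qualifies, so Yes. "ski": no 'e' — lacks this property, so No. "verve": has 'e' — qualifies, so Yes. "barley": has 'e' — qualifies, so Yes.

Yes, No, Yes, Yes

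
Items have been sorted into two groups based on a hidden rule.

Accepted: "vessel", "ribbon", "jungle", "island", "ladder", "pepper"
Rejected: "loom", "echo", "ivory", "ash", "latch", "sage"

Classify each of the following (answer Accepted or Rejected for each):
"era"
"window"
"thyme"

Rejected, Accepted, Rejected

All 'Accepted' examples share one property — length 6 — and every 'Rejected' example lacks it.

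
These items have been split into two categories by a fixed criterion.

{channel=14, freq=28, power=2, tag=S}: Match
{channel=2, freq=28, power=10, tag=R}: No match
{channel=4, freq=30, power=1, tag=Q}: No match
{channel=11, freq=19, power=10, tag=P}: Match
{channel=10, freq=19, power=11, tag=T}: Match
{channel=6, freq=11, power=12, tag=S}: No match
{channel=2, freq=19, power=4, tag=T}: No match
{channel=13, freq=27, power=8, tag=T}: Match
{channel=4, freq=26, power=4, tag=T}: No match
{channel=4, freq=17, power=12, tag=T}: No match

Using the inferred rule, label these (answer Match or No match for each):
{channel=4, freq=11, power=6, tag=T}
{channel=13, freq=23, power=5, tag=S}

No match, Match

A rule that fits every label: channel ≥ 10 — true of each 'Match' example, false of each 'No match' one.
{channel=4, freq=11, power=6, tag=T}: channel = 4, fails this test → No match. {channel=13, freq=23, power=5, tag=S}: channel = 13, fits → Match.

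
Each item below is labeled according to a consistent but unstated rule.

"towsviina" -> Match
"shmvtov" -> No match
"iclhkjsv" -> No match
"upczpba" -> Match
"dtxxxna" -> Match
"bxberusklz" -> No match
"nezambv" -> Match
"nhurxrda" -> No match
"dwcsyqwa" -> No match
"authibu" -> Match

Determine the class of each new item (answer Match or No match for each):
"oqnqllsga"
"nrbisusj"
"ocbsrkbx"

Match, No match, No match

Every 'Match' example satisfies: odd length AND contains 'a'. None of the 'No match' examples do.
Match: "oqnqllsga", since length 9, has 'a'.
No match: "nrbisusj", since length 8, no 'a'.
No match: "ocbsrkbx", since length 8, no 'a'.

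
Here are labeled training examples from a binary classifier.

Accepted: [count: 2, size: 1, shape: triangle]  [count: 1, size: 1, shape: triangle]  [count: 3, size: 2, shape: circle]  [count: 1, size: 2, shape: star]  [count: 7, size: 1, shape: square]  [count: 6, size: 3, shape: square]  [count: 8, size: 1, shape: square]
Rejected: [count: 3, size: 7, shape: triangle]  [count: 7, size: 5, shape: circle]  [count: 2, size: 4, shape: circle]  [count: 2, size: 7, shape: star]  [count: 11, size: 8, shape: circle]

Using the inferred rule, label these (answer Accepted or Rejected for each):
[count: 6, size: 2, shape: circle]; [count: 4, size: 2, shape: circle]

Accepted, Accepted

'Accepted' ⟺ size ≤ 3.
[count: 6, size: 2, shape: circle] — size = 2, hence Accepted. [count: 4, size: 2, shape: circle] — size = 2, hence Accepted.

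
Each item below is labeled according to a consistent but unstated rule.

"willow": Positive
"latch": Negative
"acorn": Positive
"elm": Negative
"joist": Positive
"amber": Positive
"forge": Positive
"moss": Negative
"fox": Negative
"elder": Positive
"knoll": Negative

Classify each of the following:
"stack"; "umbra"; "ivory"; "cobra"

Negative, Positive, Positive, Positive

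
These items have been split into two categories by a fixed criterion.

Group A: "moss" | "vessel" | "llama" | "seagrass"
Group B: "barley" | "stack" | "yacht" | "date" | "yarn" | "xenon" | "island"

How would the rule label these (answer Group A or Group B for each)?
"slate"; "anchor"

Checking candidate rules against both groups, what survives is: has a double letter.
Group B: "slate", since no doubled letter.
Group B: "anchor", since no doubled letter.

Group B, Group B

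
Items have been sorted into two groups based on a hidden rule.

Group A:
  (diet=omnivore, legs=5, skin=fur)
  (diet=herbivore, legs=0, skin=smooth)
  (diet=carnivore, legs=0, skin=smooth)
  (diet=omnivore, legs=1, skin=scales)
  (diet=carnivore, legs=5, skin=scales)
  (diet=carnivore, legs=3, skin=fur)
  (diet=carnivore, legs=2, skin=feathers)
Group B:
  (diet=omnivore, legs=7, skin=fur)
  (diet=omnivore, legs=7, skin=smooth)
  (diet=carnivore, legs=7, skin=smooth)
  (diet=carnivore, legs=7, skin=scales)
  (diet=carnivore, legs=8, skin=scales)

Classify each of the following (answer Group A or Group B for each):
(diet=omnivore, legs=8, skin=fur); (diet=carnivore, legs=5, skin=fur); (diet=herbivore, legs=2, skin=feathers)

Group B, Group A, Group A

'Group A' ⟺ legs ≤ 5.
(diet=omnivore, legs=8, skin=fur) — legs = 8, hence Group B. (diet=carnivore, legs=5, skin=fur) — legs = 5, hence Group A. (diet=herbivore, legs=2, skin=feathers) — legs = 2, hence Group A.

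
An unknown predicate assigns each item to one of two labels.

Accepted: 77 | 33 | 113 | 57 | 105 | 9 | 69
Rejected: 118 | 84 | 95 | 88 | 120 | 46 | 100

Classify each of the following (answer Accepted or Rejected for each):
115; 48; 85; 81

The common property of the 'Accepted' items is: ≡ 1 (mod 4). No 'Rejected' item has it.

Rejected, Rejected, Accepted, Accepted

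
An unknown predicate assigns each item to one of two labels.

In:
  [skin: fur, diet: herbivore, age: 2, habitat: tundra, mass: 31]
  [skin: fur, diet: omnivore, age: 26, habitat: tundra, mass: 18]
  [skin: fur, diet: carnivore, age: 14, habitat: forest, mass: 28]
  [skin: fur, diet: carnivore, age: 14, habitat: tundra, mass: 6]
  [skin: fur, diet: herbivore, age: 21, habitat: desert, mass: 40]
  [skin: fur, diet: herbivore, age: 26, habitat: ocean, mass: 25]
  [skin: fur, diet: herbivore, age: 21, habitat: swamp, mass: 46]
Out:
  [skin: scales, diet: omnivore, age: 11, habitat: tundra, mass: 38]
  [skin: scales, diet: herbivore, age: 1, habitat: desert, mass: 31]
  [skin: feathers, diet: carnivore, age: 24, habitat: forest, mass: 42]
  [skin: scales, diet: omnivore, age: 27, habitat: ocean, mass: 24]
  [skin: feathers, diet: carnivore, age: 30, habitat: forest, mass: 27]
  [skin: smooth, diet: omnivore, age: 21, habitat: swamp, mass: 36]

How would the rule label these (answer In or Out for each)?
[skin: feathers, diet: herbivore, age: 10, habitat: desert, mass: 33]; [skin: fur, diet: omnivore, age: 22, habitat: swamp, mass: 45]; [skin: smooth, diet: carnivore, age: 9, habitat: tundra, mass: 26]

Out, In, Out

Every 'In' example satisfies: skin is fur. None of the 'Out' examples do.
[skin: feathers, diet: herbivore, age: 10, habitat: desert, mass: 33]: skin is feathers, does not pass → Out. [skin: fur, diet: omnivore, age: 22, habitat: swamp, mass: 45]: skin is fur, satisfies this → In. [skin: smooth, diet: carnivore, age: 9, habitat: tundra, mass: 26]: skin is smooth, does not pass → Out.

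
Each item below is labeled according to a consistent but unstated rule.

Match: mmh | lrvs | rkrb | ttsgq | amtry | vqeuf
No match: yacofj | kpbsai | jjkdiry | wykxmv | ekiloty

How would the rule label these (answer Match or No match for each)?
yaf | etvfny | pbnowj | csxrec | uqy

Match, No match, No match, No match, Match

Every 'Match' example satisfies: length ≤ 5. None of the 'No match' examples do.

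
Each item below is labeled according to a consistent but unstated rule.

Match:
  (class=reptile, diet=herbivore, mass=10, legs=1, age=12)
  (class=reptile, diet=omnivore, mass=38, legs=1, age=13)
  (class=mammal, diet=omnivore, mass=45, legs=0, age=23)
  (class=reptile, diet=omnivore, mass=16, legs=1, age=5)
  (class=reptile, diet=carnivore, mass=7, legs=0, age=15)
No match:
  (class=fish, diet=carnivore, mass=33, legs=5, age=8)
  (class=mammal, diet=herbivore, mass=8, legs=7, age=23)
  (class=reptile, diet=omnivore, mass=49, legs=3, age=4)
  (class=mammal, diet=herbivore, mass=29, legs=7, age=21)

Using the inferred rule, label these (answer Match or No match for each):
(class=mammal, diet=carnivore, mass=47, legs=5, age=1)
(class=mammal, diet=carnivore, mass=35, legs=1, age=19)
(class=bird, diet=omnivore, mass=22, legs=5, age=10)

No match, Match, No match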